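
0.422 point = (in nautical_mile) 1 point = 0.00035277778 m, so 0.422 point = 0.422 * 0.00035277778 = 0.00014887222 m. 1 nautical_mile = 1852 m, so 0.00014887222 m = 0.00014887222 / 1852 = 8.0384569e-08 nautical_mile ≈ 8.038e-08 nautical_mile (4 s.f.). Final answer: 8.038e-08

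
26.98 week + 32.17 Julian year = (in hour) 1 week = 604800 s, so 26.98 week = 26.98 * 604800 = 16317504 s. 1 Julian year = 31557600 s, so 32.17 Julian year = 32.17 * 31557600 = 1.015208e+09 s. Sum: 16317504 + 1.015208e+09 = 1.0315255e+09 s. 1 hour = 3600 s, so 1.0315255e+09 s = 1.0315255e+09 / 3600 = 286534.86 hour ≈ 2.865e+05 hour (4 s.f.). Final answer: 2.865e+05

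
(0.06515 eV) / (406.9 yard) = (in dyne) 1 eV = 1.6021766e-19 J, so 0.06515 eV = 0.06515 * 1.6021766e-19 = 1.0438181e-20 J. 1 yard = 0.9144 m, so 406.9 yard = 406.9 * 0.9144 = 372.06936 m. Combine: 1.0438181e-20 J / 372.06936 m = 2.8054395e-23 N. 1 dyne = 1e-05 N, so 2.8054395e-23 N = 2.8054395e-23 / 1e-05 = 2.8054395e-18 dyne ≈ 2.805e-18 dyne (4 s.f.). Final answer: 2.805e-18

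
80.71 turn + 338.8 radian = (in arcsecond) 1 turn = 6.2831853 rad, so 80.71 turn = 80.71 * 6.2831853 = 507.11589 rad. 338.8 radian = 338.8 rad. Sum: 507.11589 + 338.8 = 845.91589 rad. 1 arcsecond = 4.8481368e-06 rad, so 845.91589 rad = 845.91589 / 4.8481368e-06 = 1.7448268e+08 arcsecond ≈ 1.745e+08 arcsecond (4 s.f.). Final answer: 1.745e+08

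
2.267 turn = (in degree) 816.1. Check: 1 turn = 6.2831853 rad, so 2.267 turn = 2.267 * 6.2831853 = 14.243981 rad. 1 degree = 0.017453293 rad, so 14.243981 rad = 14.243981 / 0.017453293 = 816.12 degree ≈ 816.1 degree (4 s.f.).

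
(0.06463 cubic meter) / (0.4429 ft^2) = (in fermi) 0.06463 cubic meter = 0.06463 m^3. 1 ft^2 = 0.09290304 m^2, so 0.4429 ft^2 = 0.4429 * 0.09290304 = 0.041146756 m^2. Combine: 0.06463 m^3 / 0.041146756 m^2 = 1.5707192 m. 1 fermi = 1e-15 m, so 1.5707192 m = 1.5707192 / 1e-15 = 1.5707192e+15 fermi ≈ 1.571e+15 fermi (4 s.f.). Final answer: 1.571e+15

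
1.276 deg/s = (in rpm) 0.2127. Check: 1 deg/s = 0.017453293 rad/s, so 1.276 deg/s = 1.276 * 0.017453293 = 0.022270401 rad/s. 1 rpm = 0.10471976 rad/s, so 0.022270401 rad/s = 0.022270401 / 0.10471976 = 0.21266667 rpm ≈ 0.2127 rpm (4 s.f.).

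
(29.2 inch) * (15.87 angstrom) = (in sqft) 1 inch = 0.0254 m, so 29.2 inch = 29.2 * 0.0254 = 0.74168 m. 1 angstrom = 1e-10 m, so 15.87 angstrom = 15.87 * 1e-10 = 1.587e-09 m. Combine: 0.74168 m * 1.587e-09 m = 1.1770462e-09 m^2. 1 sqft = 0.09290304 m^2, so 1.1770462e-09 m^2 = 1.1770462e-09 / 0.09290304 = 1.2669619e-08 sqft ≈ 1.267e-08 sqft (4 s.f.). Final answer: 1.267e-08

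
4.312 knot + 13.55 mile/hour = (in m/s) 1 knot = 0.51444444 m/s, so 4.312 knot = 4.312 * 0.51444444 = 2.2182844 m/s. 1 mile/hour = 0.44704 m/s, so 13.55 mile/hour = 13.55 * 0.44704 = 6.057392 m/s. Sum: 2.2182844 + 6.057392 = 8.2756764 m/s. Result: 8.2756764 m/s ≈ 8.276 m/s (4 s.f.). Final answer: 8.276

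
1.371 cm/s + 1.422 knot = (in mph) 1 cm/s = 0.01 m/s, so 1.371 cm/s = 1.371 * 0.01 = 0.01371 m/s. 1 knot = 0.51444444 m/s, so 1.422 knot = 1.422 * 0.51444444 = 0.73154 m/s. Sum: 0.01371 + 0.73154 = 0.74525 m/s. 1 mph = 0.44704 m/s, so 0.74525 m/s = 0.74525 / 0.44704 = 1.6670768 mph ≈ 1.667 mph (4 s.f.). Final answer: 1.667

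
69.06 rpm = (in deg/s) 1 rpm = 0.10471976 rad/s, so 69.06 rpm = 69.06 * 0.10471976 = 7.2319463 rad/s. 1 deg/s = 0.017453293 rad/s, so 7.2319463 rad/s = 7.2319463 / 0.017453293 = 414.36 deg/s ≈ 414.4 deg/s (4 s.f.). Final answer: 414.4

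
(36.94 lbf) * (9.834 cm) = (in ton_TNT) 3.862e-09. Check: 1 lbf = 4.4482216 N, so 36.94 lbf = 36.94 * 4.4482216 = 164.31731 N. 1 cm = 0.01 m, so 9.834 cm = 9.834 * 0.01 = 0.09834 m. Combine: 164.31731 N * 0.09834 m = 16.158964 J. 1 ton_TNT = 4.184e+09 J, so 16.158964 J = 16.158964 / 4.184e+09 = 3.8620851e-09 ton_TNT ≈ 3.862e-09 ton_TNT (4 s.f.).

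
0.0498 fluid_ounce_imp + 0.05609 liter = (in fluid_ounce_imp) 2.024. Check: 1 fluid_ounce_imp = 2.8413063e-05 m^3, so 0.0498 fluid_ounce_imp = 0.0498 * 2.8413063e-05 = 1.4149705e-06 m^3. 1 liter = 0.001 m^3, so 0.05609 liter = 0.05609 * 0.001 = 5.609e-05 m^3. Sum: 1.4149705e-06 + 5.609e-05 = 5.7504971e-05 m^3. 1 fluid_ounce_imp = 2.8413063e-05 m^3, so 5.7504971e-05 m^3 = 5.7504971e-05 / 2.8413063e-05 = 2.023892 fluid_ounce_imp ≈ 2.024 fluid_ounce_imp (4 s.f.).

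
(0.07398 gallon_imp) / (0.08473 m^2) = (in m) 0.003969. Check: 1 gallon_imp = 0.00454609 m^3, so 0.07398 gallon_imp = 0.07398 * 0.00454609 = 0.00033631974 m^3. 0.08473 m^2 is already in m^2. Combine: 0.00033631974 m^3 / 0.08473 m^2 = 0.0039693112 m. Result: 0.0039693112 m ≈ 0.003969 m (4 s.f.).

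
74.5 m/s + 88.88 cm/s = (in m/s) 74.5 m/s is already in m/s. 1 cm/s = 0.01 m/s, so 88.88 cm/s = 88.88 * 0.01 = 0.8888 m/s. Sum: 74.5 + 0.8888 = 75.3888 m/s. Result: 75.3888 m/s ≈ 75.39 m/s (4 s.f.). Final answer: 75.39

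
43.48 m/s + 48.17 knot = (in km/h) 245.7. Check: 43.48 m/s is already in m/s. 1 knot = 0.51444444 m/s, so 48.17 knot = 48.17 * 0.51444444 = 24.780789 m/s. Sum: 43.48 + 24.780789 = 68.260789 m/s. 1 km/h = 0.27777778 m/s, so 68.260789 m/s = 68.260789 / 0.27777778 = 245.73884 km/h ≈ 245.7 km/h (4 s.f.).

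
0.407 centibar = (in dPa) 4070. Check: 1 centibar = 1000 Pa, so 0.407 centibar = 0.407 * 1000 = 407 Pa. 1 dPa = 0.1 Pa, so 407 Pa = 407 / 0.1 = 4070 dPa.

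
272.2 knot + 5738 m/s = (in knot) 1 knot = 0.51444444 m/s, so 272.2 knot = 272.2 * 0.51444444 = 140.03178 m/s. 5738 m/s is already in m/s. Sum: 140.03178 + 5738 = 5878.0318 m/s. 1 knot = 0.51444444 m/s, so 5878.0318 m/s = 5878.0318 / 0.51444444 = 11425.98 knot ≈ 1.143e+04 knot (4 s.f.). Final answer: 1.143e+04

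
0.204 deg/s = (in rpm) 0.034. Check: 1 deg/s = 0.017453293 rad/s, so 0.204 deg/s = 0.204 * 0.017453293 = 0.0035604717 rad/s. 1 rpm = 0.10471976 rad/s, so 0.0035604717 rad/s = 0.0035604717 / 0.10471976 = 0.034 rpm.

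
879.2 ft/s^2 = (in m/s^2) 1 ft/s^2 = 0.3048 m/s^2, so 879.2 ft/s^2 = 879.2 * 0.3048 = 267.98016 m/s^2. Result: 267.98016 m/s^2 ≈ 268 m/s^2 (4 s.f.). Final answer: 268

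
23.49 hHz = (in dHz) 2.349e+04. Check: 1 hHz = 100 Hz, so 23.49 hHz = 23.49 * 100 = 2349 Hz. 1 dHz = 0.1 Hz, so 2349 Hz = 2349 / 0.1 = 23490 dHz ≈ 2.349e+04 dHz (4 s.f.).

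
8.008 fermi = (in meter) 1 fermi = 1e-15 m, so 8.008 fermi = 8.008 * 1e-15 = 8.008e-15 m. 8.008e-15 m = 8.008e-15 meter. Final answer: 8.008e-15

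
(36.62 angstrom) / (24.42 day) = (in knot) 3.374e-15. Check: 1 angstrom = 1e-10 m, so 36.62 angstrom = 36.62 * 1e-10 = 3.662e-09 m. 1 day = 86400 s, so 24.42 day = 24.42 * 86400 = 2109888 s. Combine: 3.662e-09 m / 2109888 s = 1.7356372e-15 m/s. 1 knot = 0.51444444 m/s, so 1.7356372e-15 m/s = 1.7356372e-15 / 0.51444444 = 3.3738087e-15 knot ≈ 3.374e-15 knot (4 s.f.).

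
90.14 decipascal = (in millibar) 0.09014. Check: 1 decipascal = 0.1 Pa, so 90.14 decipascal = 90.14 * 0.1 = 9.014 Pa. 1 millibar = 100 Pa, so 9.014 Pa = 9.014 / 100 = 0.09014 millibar.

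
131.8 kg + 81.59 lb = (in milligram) 131.8 kg is already in kg. 1 lb = 0.45359237 kg, so 81.59 lb = 81.59 * 0.45359237 = 37.008601 kg. Sum: 131.8 + 37.008601 = 168.8086 kg. 1 milligram = 1e-06 kg, so 168.8086 kg = 168.8086 / 1e-06 = 1.688086e+08 milligram ≈ 1.688e+08 milligram (4 s.f.). Final answer: 1.688e+08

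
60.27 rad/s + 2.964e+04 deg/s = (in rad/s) 60.27 rad/s is already in rad/s. 1 deg/s = 0.017453293 rad/s, so 2.964e+04 deg/s = 2.964e+04 * 0.017453293 = 517.31559 rad/s. Sum: 60.27 + 517.31559 = 577.58559 rad/s. Result: 577.58559 rad/s ≈ 577.6 rad/s (4 s.f.). Final answer: 577.6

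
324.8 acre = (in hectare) 1 acre = 4046.8564 m^2, so 324.8 acre = 324.8 * 4046.8564 = 1314419 m^2. 1 hectare = 10000 m^2, so 1314419 m^2 = 1314419 / 10000 = 131.4419 hectare ≈ 131.4 hectare (4 s.f.). Final answer: 131.4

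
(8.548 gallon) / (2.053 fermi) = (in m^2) 1 gallon = 0.0037854118 m^3, so 8.548 gallon = 8.548 * 0.0037854118 = 0.0323577 m^3. 1 fermi = 1e-15 m, so 2.053 fermi = 2.053 * 1e-15 = 2.053e-15 m. Combine: 0.0323577 m^3 / 2.053e-15 m = 1.5761179e+13 m^2. Result: 1.5761179e+13 m^2 ≈ 1.576e+13 m^2 (4 s.f.). Final answer: 1.576e+13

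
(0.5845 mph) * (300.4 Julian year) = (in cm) 2.477e+11. Check: 1 mph = 0.44704 m/s, so 0.5845 mph = 0.5845 * 0.44704 = 0.26129488 m/s. 1 Julian year = 31557600 s, so 300.4 Julian year = 300.4 * 31557600 = 9.479903e+09 s. Combine: 0.26129488 m/s * 9.479903e+09 s = 2.4770501e+09 m. 1 cm = 0.01 m, so 2.4770501e+09 m = 2.4770501e+09 / 0.01 = 2.4770501e+11 cm ≈ 2.477e+11 cm (4 s.f.).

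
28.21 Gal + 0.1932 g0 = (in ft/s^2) 7.142. Check: 1 Gal = 0.01 m/s^2, so 28.21 Gal = 28.21 * 0.01 = 0.2821 m/s^2. 1 g0 = 9.80665 m/s^2, so 0.1932 g0 = 0.1932 * 9.80665 = 1.8946448 m/s^2. Sum: 0.2821 + 1.8946448 = 2.1767448 m/s^2. 1 ft/s^2 = 0.3048 m/s^2, so 2.1767448 m/s^2 = 2.1767448 / 0.3048 = 7.1415511 ft/s^2 ≈ 7.142 ft/s^2 (4 s.f.).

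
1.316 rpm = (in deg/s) 1 rpm = 0.10471976 rad/s, so 1.316 rpm = 1.316 * 0.10471976 = 0.1378112 rad/s. 1 deg/s = 0.017453293 rad/s, so 0.1378112 rad/s = 0.1378112 / 0.017453293 = 7.896 deg/s. Final answer: 7.896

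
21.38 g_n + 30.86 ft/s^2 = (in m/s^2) 219.1. Check: 1 g_n = 9.80665 m/s^2, so 21.38 g_n = 21.38 * 9.80665 = 209.66618 m/s^2. 1 ft/s^2 = 0.3048 m/s^2, so 30.86 ft/s^2 = 30.86 * 0.3048 = 9.406128 m/s^2. Sum: 209.66618 + 9.406128 = 219.0723 m/s^2. Result: 219.0723 m/s^2 ≈ 219.1 m/s^2 (4 s.f.).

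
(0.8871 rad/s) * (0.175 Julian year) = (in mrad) 0.8871 rad/s is already in rad/s. 1 Julian year = 31557600 s, so 0.175 Julian year = 0.175 * 31557600 = 5522580 s. Combine: 0.8871 rad/s * 5522580 s = 4899080.7 rad. 1 mrad = 0.001 rad, so 4899080.7 rad = 4899080.7 / 0.001 = 4.8990807e+09 mrad ≈ 4.899e+09 mrad (4 s.f.). Final answer: 4.899e+09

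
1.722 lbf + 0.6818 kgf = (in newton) 1 lbf = 4.4482216 N, so 1.722 lbf = 1.722 * 4.4482216 = 7.6598376 N. 1 kgf = 9.80665 N, so 0.6818 kgf = 0.6818 * 9.80665 = 6.686174 N. Sum: 7.6598376 + 6.686174 = 14.346012 N. 14.346012 N = 14.346012 newton ≈ 14.35 newton (4 s.f.). Final answer: 14.35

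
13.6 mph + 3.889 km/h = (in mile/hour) 1 mph = 0.44704 m/s, so 13.6 mph = 13.6 * 0.44704 = 6.079744 m/s. 1 km/h = 0.27777778 m/s, so 3.889 km/h = 3.889 * 0.27777778 = 1.0802778 m/s. Sum: 6.079744 + 1.0802778 = 7.1600218 m/s. 1 mile/hour = 0.44704 m/s, so 7.1600218 m/s = 7.1600218 / 0.44704 = 16.016513 mile/hour ≈ 16.02 mile/hour (4 s.f.). Final answer: 16.02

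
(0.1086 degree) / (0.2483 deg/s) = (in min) 1 degree = 0.017453293 rad, so 0.1086 degree = 0.1086 * 0.017453293 = 0.0018954276 rad. 1 deg/s = 0.017453293 rad/s, so 0.2483 deg/s = 0.2483 * 0.017453293 = 0.0043336525 rad/s. Combine: 0.0018954276 rad / 0.0043336525 rad/s = 0.43737414 s. 1 min = 60 s, so 0.43737414 s = 0.43737414 / 60 = 0.0072895691 min ≈ 0.00729 min (4 s.f.). Final answer: 0.00729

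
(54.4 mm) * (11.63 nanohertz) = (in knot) 1.23e-09. Check: 1 mm = 0.001 m, so 54.4 mm = 54.4 * 0.001 = 0.0544 m. 1 nanohertz = 1e-09 Hz, so 11.63 nanohertz = 11.63 * 1e-09 = 1.163e-08 Hz. Combine: 0.0544 m * 1.163e-08 Hz = 6.32672e-10 m/s. 1 knot = 0.51444444 m/s, so 6.32672e-10 m/s = 6.32672e-10 / 0.51444444 = 1.229816e-09 knot ≈ 1.23e-09 knot (4 s.f.).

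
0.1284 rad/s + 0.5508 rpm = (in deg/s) 10.66. Check: 0.1284 rad/s is already in rad/s. 1 rpm = 0.10471976 rad/s, so 0.5508 rpm = 0.5508 * 0.10471976 = 0.057679641 rad/s. Sum: 0.1284 + 0.057679641 = 0.18607964 rad/s. 1 deg/s = 0.017453293 rad/s, so 0.18607964 rad/s = 0.18607964 / 0.017453293 = 10.661578 deg/s ≈ 10.66 deg/s (4 s.f.).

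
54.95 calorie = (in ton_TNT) 5.495e-08. Check: 1 calorie = 4.184 J, so 54.95 calorie = 54.95 * 4.184 = 229.9108 J. 1 ton_TNT = 4.184e+09 J, so 229.9108 J = 229.9108 / 4.184e+09 = 5.495e-08 ton_TNT.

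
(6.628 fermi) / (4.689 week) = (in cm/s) 2.337e-19. Check: 1 fermi = 1e-15 m, so 6.628 fermi = 6.628 * 1e-15 = 6.628e-15 m. 1 week = 604800 s, so 4.689 week = 4.689 * 604800 = 2835907.2 s. Combine: 6.628e-15 m / 2835907.2 s = 2.337171e-21 m/s. 1 cm/s = 0.01 m/s, so 2.337171e-21 m/s = 2.337171e-21 / 0.01 = 2.337171e-19 cm/s ≈ 2.337e-19 cm/s (4 s.f.).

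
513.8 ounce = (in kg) 1 ounce = 0.028349523 kg, so 513.8 ounce = 513.8 * 0.028349523 = 14.565985 kg. Result: 14.565985 kg ≈ 14.57 kg (4 s.f.). Final answer: 14.57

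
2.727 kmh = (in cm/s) 1 kmh = 0.27777778 m/s, so 2.727 kmh = 2.727 * 0.27777778 = 0.7575 m/s. 1 cm/s = 0.01 m/s, so 0.7575 m/s = 0.7575 / 0.01 = 75.75 cm/s. Final answer: 75.75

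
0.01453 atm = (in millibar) 1 atm = 101325 Pa, so 0.01453 atm = 0.01453 * 101325 = 1472.2523 Pa. 1 millibar = 100 Pa, so 1472.2523 Pa = 1472.2523 / 100 = 14.722523 millibar ≈ 14.72 millibar (4 s.f.). Final answer: 14.72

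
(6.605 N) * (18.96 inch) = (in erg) 6.605 N is already in N. 1 inch = 0.0254 m, so 18.96 inch = 18.96 * 0.0254 = 0.481584 m. Combine: 6.605 N * 0.481584 m = 3.1808623 J. 1 erg = 1e-07 J, so 3.1808623 J = 3.1808623 / 1e-07 = 31808623 erg ≈ 3.181e+07 erg (4 s.f.). Final answer: 3.181e+07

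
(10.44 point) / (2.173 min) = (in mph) 6.319e-05. Check: 1 point = 0.00035277778 m, so 10.44 point = 10.44 * 0.00035277778 = 0.003683 m. 1 min = 60 s, so 2.173 min = 2.173 * 60 = 130.38 s. Combine: 0.003683 m / 130.38 s = 2.8248198e-05 m/s. 1 mph = 0.44704 m/s, so 2.8248198e-05 m/s = 2.8248198e-05 / 0.44704 = 6.3189418e-05 mph ≈ 6.319e-05 mph (4 s.f.).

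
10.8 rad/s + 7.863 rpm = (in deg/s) 10.8 rad/s is already in rad/s. 1 rpm = 0.10471976 rad/s, so 7.863 rpm = 7.863 * 0.10471976 = 0.82341143 rad/s. Sum: 10.8 + 0.82341143 = 11.623411 rad/s. 1 deg/s = 0.017453293 rad/s, so 11.623411 rad/s = 11.623411 / 0.017453293 = 665.97242 deg/s ≈ 666 deg/s (4 s.f.). Final answer: 666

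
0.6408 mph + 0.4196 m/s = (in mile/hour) 1 mph = 0.44704 m/s, so 0.6408 mph = 0.6408 * 0.44704 = 0.28646323 m/s. 0.4196 m/s is already in m/s. Sum: 0.28646323 + 0.4196 = 0.70606323 m/s. 1 mile/hour = 0.44704 m/s, so 0.70606323 m/s = 0.70606323 / 0.44704 = 1.5794185 mile/hour ≈ 1.579 mile/hour (4 s.f.). Final answer: 1.579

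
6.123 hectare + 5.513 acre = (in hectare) 8.354. Check: 1 hectare = 10000 m^2, so 6.123 hectare = 6.123 * 10000 = 61230 m^2. 1 acre = 4046.8564 m^2, so 5.513 acre = 5.513 * 4046.8564 = 22310.319 m^2. Sum: 61230 + 22310.319 = 83540.319 m^2. 1 hectare = 10000 m^2, so 83540.319 m^2 = 83540.319 / 10000 = 8.3540319 hectare ≈ 8.354 hectare (4 s.f.).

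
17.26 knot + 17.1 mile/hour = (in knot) 1 knot = 0.51444444 m/s, so 17.26 knot = 17.26 * 0.51444444 = 8.8793111 m/s. 1 mile/hour = 0.44704 m/s, so 17.1 mile/hour = 17.1 * 0.44704 = 7.644384 m/s. Sum: 8.8793111 + 7.644384 = 16.523695 m/s. 1 knot = 0.51444444 m/s, so 16.523695 m/s = 16.523695 / 0.51444444 = 32.119494 knot ≈ 32.12 knot (4 s.f.). Final answer: 32.12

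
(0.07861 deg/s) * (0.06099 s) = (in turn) 1.332e-05. Check: 1 deg/s = 0.017453293 rad/s, so 0.07861 deg/s = 0.07861 * 0.017453293 = 0.0013720033 rad/s. 0.06099 s is already in s. Combine: 0.0013720033 rad/s * 0.06099 s = 8.3678483e-05 rad. 1 turn = 6.2831853 rad, so 8.3678483e-05 rad = 8.3678483e-05 / 6.2831853 = 1.3317844e-05 turn ≈ 1.332e-05 turn (4 s.f.).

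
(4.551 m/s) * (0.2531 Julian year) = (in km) 3.635e+04. Check: 4.551 m/s is already in m/s. 1 Julian year = 31557600 s, so 0.2531 Julian year = 0.2531 * 31557600 = 7987228.6 s. Combine: 4.551 m/s * 7987228.6 s = 36349877 m. 1 km = 1000 m, so 36349877 m = 36349877 / 1000 = 36349.877 km ≈ 3.635e+04 km (4 s.f.).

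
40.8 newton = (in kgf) 40.8 newton = 40.8 N. 1 kgf = 9.80665 N, so 40.8 N = 40.8 / 9.80665 = 4.1604421 kgf ≈ 4.16 kgf (4 s.f.). Final answer: 4.16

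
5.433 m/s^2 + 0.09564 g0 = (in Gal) 637.1. Check: 5.433 m/s^2 is already in m/s^2. 1 g0 = 9.80665 m/s^2, so 0.09564 g0 = 0.09564 * 9.80665 = 0.93790801 m/s^2. Sum: 5.433 + 0.93790801 = 6.370908 m/s^2. 1 Gal = 0.01 m/s^2, so 6.370908 m/s^2 = 6.370908 / 0.01 = 637.0908 Gal ≈ 637.1 Gal (4 s.f.).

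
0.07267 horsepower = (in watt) 1 horsepower = 745.69987 W, so 0.07267 horsepower = 0.07267 * 745.69987 = 54.19001 W. 54.19001 W = 54.19001 watt ≈ 54.19 watt (4 s.f.). Final answer: 54.19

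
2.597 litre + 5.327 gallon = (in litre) 1 litre = 0.001 m^3, so 2.597 litre = 2.597 * 0.001 = 0.002597 m^3. 1 gallon = 0.0037854118 m^3, so 5.327 gallon = 5.327 * 0.0037854118 = 0.020164889 m^3. Sum: 0.002597 + 0.020164889 = 0.022761889 m^3. 1 litre = 0.001 m^3, so 0.022761889 m^3 = 0.022761889 / 0.001 = 22.761889 litre ≈ 22.76 litre (4 s.f.). Final answer: 22.76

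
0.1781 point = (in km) 1 point = 0.00035277778 m, so 0.1781 point = 0.1781 * 0.00035277778 = 6.2829722e-05 m. 1 km = 1000 m, so 6.2829722e-05 m = 6.2829722e-05 / 1000 = 6.2829722e-08 km ≈ 6.283e-08 km (4 s.f.). Final answer: 6.283e-08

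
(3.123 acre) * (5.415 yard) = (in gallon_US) 1.653e+07. Check: 1 acre = 4046.8564 m^2, so 3.123 acre = 3.123 * 4046.8564 = 12638.333 m^2. 1 yard = 0.9144 m, so 5.415 yard = 5.415 * 0.9144 = 4.951476 m. Combine: 12638.333 m^2 * 4.951476 m = 62578.401 m^3. 1 gallon_US = 0.0037854118 m^3, so 62578.401 m^3 = 62578.401 / 0.0037854118 = 16531465 gallon_US ≈ 1.653e+07 gallon_US (4 s.f.).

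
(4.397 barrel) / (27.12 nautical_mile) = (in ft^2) 0.0001498. Check: 1 barrel = 0.15898729 m^3, so 4.397 barrel = 4.397 * 0.15898729 = 0.69906714 m^3. 1 nautical_mile = 1852 m, so 27.12 nautical_mile = 27.12 * 1852 = 50226.24 m. Combine: 0.69906714 m^3 / 50226.24 m = 1.3918365e-05 m^2. 1 ft^2 = 0.09290304 m^2, so 1.3918365e-05 m^2 = 1.3918365e-05 / 0.09290304 = 0.00014981603 ft^2 ≈ 0.0001498 ft^2 (4 s.f.).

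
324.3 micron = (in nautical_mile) 1.751e-07. Check: 1 micron = 1e-06 m, so 324.3 micron = 324.3 * 1e-06 = 0.0003243 m. 1 nautical_mile = 1852 m, so 0.0003243 m = 0.0003243 / 1852 = 1.7510799e-07 nautical_mile ≈ 1.751e-07 nautical_mile (4 s.f.).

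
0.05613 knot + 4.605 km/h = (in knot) 2.543. Check: 1 knot = 0.51444444 m/s, so 0.05613 knot = 0.05613 * 0.51444444 = 0.028875767 m/s. 1 km/h = 0.27777778 m/s, so 4.605 km/h = 4.605 * 0.27777778 = 1.2791667 m/s. Sum: 0.028875767 + 1.2791667 = 1.3080424 m/s. 1 knot = 0.51444444 m/s, so 1.3080424 m/s = 1.3080424 / 0.51444444 = 2.5426311 knot ≈ 2.543 knot (4 s.f.).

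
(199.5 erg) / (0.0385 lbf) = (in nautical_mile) 1 erg = 1e-07 J, so 199.5 erg = 199.5 * 1e-07 = 1.995e-05 J. 1 lbf = 4.4482216 N, so 0.0385 lbf = 0.0385 * 4.4482216 = 0.17125653 N. Combine: 1.995e-05 J / 0.17125653 N = 0.00011649191 m. 1 nautical_mile = 1852 m, so 0.00011649191 m = 0.00011649191 / 1852 = 6.2900598e-08 nautical_mile ≈ 6.29e-08 nautical_mile (4 s.f.). Final answer: 6.29e-08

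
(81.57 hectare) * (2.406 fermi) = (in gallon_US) 1 hectare = 10000 m^2, so 81.57 hectare = 81.57 * 10000 = 815700 m^2. 1 fermi = 1e-15 m, so 2.406 fermi = 2.406 * 1e-15 = 2.406e-15 m. Combine: 815700 m^2 * 2.406e-15 m = 1.9625742e-09 m^3. 1 gallon_US = 0.0037854118 m^3, so 1.9625742e-09 m^3 = 1.9625742e-09 / 0.0037854118 = 5.1845725e-07 gallon_US ≈ 5.185e-07 gallon_US (4 s.f.). Final answer: 5.185e-07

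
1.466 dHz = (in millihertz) 146.6. Check: 1 dHz = 0.1 Hz, so 1.466 dHz = 1.466 * 0.1 = 0.1466 Hz. 1 millihertz = 0.001 Hz, so 0.1466 Hz = 0.1466 / 0.001 = 146.6 millihertz.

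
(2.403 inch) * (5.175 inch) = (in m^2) 0.008023. Check: 1 inch = 0.0254 m, so 2.403 inch = 2.403 * 0.0254 = 0.0610362 m. 1 inch = 0.0254 m, so 5.175 inch = 5.175 * 0.0254 = 0.131445 m. Combine: 0.0610362 m * 0.131445 m = 0.0080229033 m^2. Result: 0.0080229033 m^2 ≈ 0.008023 m^2 (4 s.f.).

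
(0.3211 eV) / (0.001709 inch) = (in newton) 1 eV = 1.6021766e-19 J, so 0.3211 eV = 0.3211 * 1.6021766e-19 = 5.1445892e-20 J. 1 inch = 0.0254 m, so 0.001709 inch = 0.001709 * 0.0254 = 4.34086e-05 m. Combine: 5.1445892e-20 J / 4.34086e-05 m = 1.1851544e-15 N. 1.1851544e-15 N = 1.1851544e-15 newton ≈ 1.185e-15 newton (4 s.f.). Final answer: 1.185e-15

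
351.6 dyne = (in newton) 0.003516. Check: 1 dyne = 1e-05 N, so 351.6 dyne = 351.6 * 1e-05 = 0.003516 N. 0.003516 N = 0.003516 newton.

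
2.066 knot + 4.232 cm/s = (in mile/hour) 2.472. Check: 1 knot = 0.51444444 m/s, so 2.066 knot = 2.066 * 0.51444444 = 1.0628422 m/s. 1 cm/s = 0.01 m/s, so 4.232 cm/s = 4.232 * 0.01 = 0.04232 m/s. Sum: 1.0628422 + 0.04232 = 1.1051622 m/s. 1 mile/hour = 0.44704 m/s, so 1.1051622 m/s = 1.1051622 / 0.44704 = 2.4721775 mile/hour ≈ 2.472 mile/hour (4 s.f.).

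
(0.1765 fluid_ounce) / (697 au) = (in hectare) 5.006e-24. Check: 1 fluid_ounce = 2.957353e-05 m^3, so 0.1765 fluid_ounce = 0.1765 * 2.957353e-05 = 5.219728e-06 m^3. 1 au = 1.4959787e+11 m, so 697 au = 697 * 1.4959787e+11 = 1.0426972e+14 m. Combine: 5.219728e-06 m^3 / 1.0426972e+14 m = 5.0059866e-20 m^2. 1 hectare = 10000 m^2, so 5.0059866e-20 m^2 = 5.0059866e-20 / 10000 = 5.0059866e-24 hectare ≈ 5.006e-24 hectare (4 s.f.).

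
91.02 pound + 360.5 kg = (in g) 4.018e+05. Check: 1 pound = 0.45359237 kg, so 91.02 pound = 91.02 * 0.45359237 = 41.285978 kg. 360.5 kg is already in kg. Sum: 41.285978 + 360.5 = 401.78598 kg. 1 g = 0.001 kg, so 401.78598 kg = 401.78598 / 0.001 = 401785.98 g ≈ 4.018e+05 g (4 s.f.).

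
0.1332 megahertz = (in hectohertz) 1 megahertz = 1000000 Hz, so 0.1332 megahertz = 0.1332 * 1000000 = 133200 Hz. 1 hectohertz = 100 Hz, so 133200 Hz = 133200 / 100 = 1332 hectohertz. Final answer: 1332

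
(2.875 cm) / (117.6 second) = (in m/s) 1 cm = 0.01 m, so 2.875 cm = 2.875 * 0.01 = 0.02875 m. 117.6 second = 117.6 s. Combine: 0.02875 m / 117.6 s = 0.00024447279 m/s. Result: 0.00024447279 m/s ≈ 0.0002445 m/s (4 s.f.). Final answer: 0.0002445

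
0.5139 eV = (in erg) 1 eV = 1.6021766e-19 J, so 0.5139 eV = 0.5139 * 1.6021766e-19 = 8.2335857e-20 J. 1 erg = 1e-07 J, so 8.2335857e-20 J = 8.2335857e-20 / 1e-07 = 8.2335857e-13 erg ≈ 8.234e-13 erg (4 s.f.). Final answer: 8.234e-13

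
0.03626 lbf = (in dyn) 1 lbf = 4.4482216 N, so 0.03626 lbf = 0.03626 * 4.4482216 = 0.16129252 N. 1 dyn = 1e-05 N, so 0.16129252 N = 0.16129252 / 1e-05 = 16129.252 dyn ≈ 1.613e+04 dyn (4 s.f.). Final answer: 1.613e+04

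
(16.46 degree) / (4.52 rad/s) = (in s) 1 degree = 0.017453293 rad, so 16.46 degree = 16.46 * 0.017453293 = 0.28728119 rad. 4.52 rad/s is already in rad/s. Combine: 0.28728119 rad / 4.52 rad/s = 0.063557786 s. Result: 0.063557786 s ≈ 0.06356 s (4 s.f.). Final answer: 0.06356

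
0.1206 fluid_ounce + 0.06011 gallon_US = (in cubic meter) 0.0002311. Check: 1 fluid_ounce = 2.957353e-05 m^3, so 0.1206 fluid_ounce = 0.1206 * 2.957353e-05 = 3.5665677e-06 m^3. 1 gallon_US = 0.0037854118 m^3, so 0.06011 gallon_US = 0.06011 * 0.0037854118 = 0.0002275411 m^3. Sum: 3.5665677e-06 + 0.0002275411 = 0.00023110767 m^3. 0.00023110767 m^3 = 0.00023110767 cubic meter ≈ 0.0002311 cubic meter (4 s.f.).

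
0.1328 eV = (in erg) 2.128e-13. Check: 1 eV = 1.6021766e-19 J, so 0.1328 eV = 0.1328 * 1.6021766e-19 = 2.1276906e-20 J. 1 erg = 1e-07 J, so 2.1276906e-20 J = 2.1276906e-20 / 1e-07 = 2.1276906e-13 erg ≈ 2.128e-13 erg (4 s.f.).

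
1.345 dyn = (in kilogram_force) 1 dyn = 1e-05 N, so 1.345 dyn = 1.345 * 1e-05 = 1.345e-05 N. 1 kilogram_force = 9.80665 N, so 1.345e-05 N = 1.345e-05 / 9.80665 = 1.3715183e-06 kilogram_force ≈ 1.372e-06 kilogram_force (4 s.f.). Final answer: 1.372e-06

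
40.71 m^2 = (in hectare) 1 hectare = 10000 m^2, so 40.71 m^2 = 40.71 / 10000 = 0.004071 hectare. Final answer: 0.004071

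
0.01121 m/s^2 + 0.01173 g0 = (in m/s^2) 0.01121 m/s^2 is already in m/s^2. 1 g0 = 9.80665 m/s^2, so 0.01173 g0 = 0.01173 * 9.80665 = 0.115032 m/s^2. Sum: 0.01121 + 0.115032 = 0.126242 m/s^2. Result: 0.126242 m/s^2 ≈ 0.1262 m/s^2 (4 s.f.). Final answer: 0.1262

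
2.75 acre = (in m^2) 1 acre = 4046.8564 m^2, so 2.75 acre = 2.75 * 4046.8564 = 11128.855 m^2. Result: 11128.855 m^2 ≈ 1.113e+04 m^2 (4 s.f.). Final answer: 1.113e+04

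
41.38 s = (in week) 6.842e-05. Check: 1 week = 604800 s, so 41.38 s = 41.38 / 604800 = 6.8419312e-05 week ≈ 6.842e-05 week (4 s.f.).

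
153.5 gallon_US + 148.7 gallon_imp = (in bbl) 1 gallon_US = 0.0037854118 m^3, so 153.5 gallon_US = 153.5 * 0.0037854118 = 0.58106071 m^3. 1 gallon_imp = 0.00454609 m^3, so 148.7 gallon_imp = 148.7 * 0.00454609 = 0.67600358 m^3. Sum: 0.58106071 + 0.67600358 = 1.2570643 m^3. 1 bbl = 0.15898729 m^3, so 1.2570643 m^3 = 1.2570643 / 0.15898729 = 7.9066965 bbl ≈ 7.907 bbl (4 s.f.). Final answer: 7.907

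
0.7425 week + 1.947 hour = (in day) 1 week = 604800 s, so 0.7425 week = 0.7425 * 604800 = 449064 s. 1 hour = 3600 s, so 1.947 hour = 1.947 * 3600 = 7009.2 s. Sum: 449064 + 7009.2 = 456073.2 s. 1 day = 86400 s, so 456073.2 s = 456073.2 / 86400 = 5.278625 day ≈ 5.279 day (4 s.f.). Final answer: 5.279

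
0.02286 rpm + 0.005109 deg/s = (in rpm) 1 rpm = 0.10471976 rad/s, so 0.02286 rpm = 0.02286 * 0.10471976 = 0.0023938936 rad/s. 1 deg/s = 0.017453293 rad/s, so 0.005109 deg/s = 0.005109 * 0.017453293 = 8.9168871e-05 rad/s. Sum: 0.0023938936 + 8.9168871e-05 = 0.0024830625 rad/s. 1 rpm = 0.10471976 rad/s, so 0.0024830625 rad/s = 0.0024830625 / 0.10471976 = 0.0237115 rpm ≈ 0.02371 rpm (4 s.f.). Final answer: 0.02371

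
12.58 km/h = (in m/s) 1 km/h = 0.27777778 m/s, so 12.58 km/h = 12.58 * 0.27777778 = 3.4944444 m/s. Result: 3.4944444 m/s ≈ 3.494 m/s (4 s.f.). Final answer: 3.494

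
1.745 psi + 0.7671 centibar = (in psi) 1 psi = 6894.7573 Pa, so 1.745 psi = 1.745 * 6894.7573 = 12031.351 Pa. 1 centibar = 1000 Pa, so 0.7671 centibar = 0.7671 * 1000 = 767.1 Pa. Sum: 12031.351 + 767.1 = 12798.451 Pa. 1 psi = 6894.7573 Pa, so 12798.451 Pa = 12798.451 / 6894.7573 = 1.8562584 psi ≈ 1.856 psi (4 s.f.). Final answer: 1.856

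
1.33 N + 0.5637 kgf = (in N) 6.858. Check: 1.33 N is already in N. 1 kgf = 9.80665 N, so 0.5637 kgf = 0.5637 * 9.80665 = 5.5280086 N. Sum: 1.33 + 5.5280086 = 6.8580086 N. Result: 6.8580086 N ≈ 6.858 N (4 s.f.).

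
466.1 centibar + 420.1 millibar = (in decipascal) 5.081e+06. Check: 1 centibar = 1000 Pa, so 466.1 centibar = 466.1 * 1000 = 466100 Pa. 1 millibar = 100 Pa, so 420.1 millibar = 420.1 * 100 = 42010 Pa. Sum: 466100 + 42010 = 508110 Pa. 1 decipascal = 0.1 Pa, so 508110 Pa = 508110 / 0.1 = 5081100 decipascal ≈ 5.081e+06 decipascal (4 s.f.).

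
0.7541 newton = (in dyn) 7.541e+04. Check: 0.7541 newton = 0.7541 N. 1 dyn = 1e-05 N, so 0.7541 N = 0.7541 / 1e-05 = 75410 dyn ≈ 7.541e+04 dyn (4 s.f.).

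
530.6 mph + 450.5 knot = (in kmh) 1 mph = 0.44704 m/s, so 530.6 mph = 530.6 * 0.44704 = 237.19942 m/s. 1 knot = 0.51444444 m/s, so 450.5 knot = 450.5 * 0.51444444 = 231.75722 m/s. Sum: 237.19942 + 231.75722 = 468.95665 m/s. 1 kmh = 0.27777778 m/s, so 468.95665 m/s = 468.95665 / 0.27777778 = 1688.2439 kmh ≈ 1688 kmh (4 s.f.). Final answer: 1688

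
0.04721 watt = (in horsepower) 6.331e-05. Check: 0.04721 watt = 0.04721 W. 1 horsepower = 745.69987 W, so 0.04721 W = 0.04721 / 745.69987 = 6.3309653e-05 horsepower ≈ 6.331e-05 horsepower (4 s.f.).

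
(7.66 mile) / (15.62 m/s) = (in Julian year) 1 mile = 1609.344 m, so 7.66 mile = 7.66 * 1609.344 = 12327.575 m. 15.62 m/s is already in m/s. Combine: 12327.575 m / 15.62 m/s = 789.21735 s. 1 Julian year = 31557600 s, so 789.21735 s = 789.21735 / 31557600 = 2.5008789e-05 Julian year ≈ 2.501e-05 Julian year (4 s.f.). Final answer: 2.501e-05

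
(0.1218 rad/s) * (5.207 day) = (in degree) 0.1218 rad/s is already in rad/s. 1 day = 86400 s, so 5.207 day = 5.207 * 86400 = 449884.8 s. Combine: 0.1218 rad/s * 449884.8 s = 54795.969 rad. 1 degree = 0.017453293 rad, so 54795.969 rad = 54795.969 / 0.017453293 = 3139577.7 degree ≈ 3.14e+06 degree (4 s.f.). Final answer: 3.14e+06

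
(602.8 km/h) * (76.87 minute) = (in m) 1 km/h = 0.27777778 m/s, so 602.8 km/h = 602.8 * 0.27777778 = 167.44444 m/s. 1 minute = 60 s, so 76.87 minute = 76.87 * 60 = 4612.2 s. Combine: 167.44444 m/s * 4612.2 s = 772287.27 m. Result: 772287.27 m ≈ 7.723e+05 m (4 s.f.). Final answer: 7.723e+05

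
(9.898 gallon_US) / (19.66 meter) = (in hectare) 1 gallon_US = 0.0037854118 m^3, so 9.898 gallon_US = 9.898 * 0.0037854118 = 0.037468006 m^3. 19.66 meter = 19.66 m. Combine: 0.037468006 m^3 / 19.66 m = 0.0019057989 m^2. 1 hectare = 10000 m^2, so 0.0019057989 m^2 = 0.0019057989 / 10000 = 1.9057989e-07 hectare ≈ 1.906e-07 hectare (4 s.f.). Final answer: 1.906e-07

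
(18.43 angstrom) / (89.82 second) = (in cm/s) 2.052e-09. Check: 1 angstrom = 1e-10 m, so 18.43 angstrom = 18.43 * 1e-10 = 1.843e-09 m. 89.82 second = 89.82 s. Combine: 1.843e-09 m / 89.82 s = 2.0518815e-11 m/s. 1 cm/s = 0.01 m/s, so 2.0518815e-11 m/s = 2.0518815e-11 / 0.01 = 2.0518815e-09 cm/s ≈ 2.052e-09 cm/s (4 s.f.).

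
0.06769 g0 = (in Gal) 66.38. Check: 1 g0 = 9.80665 m/s^2, so 0.06769 g0 = 0.06769 * 9.80665 = 0.66381214 m/s^2. 1 Gal = 0.01 m/s^2, so 0.66381214 m/s^2 = 0.66381214 / 0.01 = 66.381214 Gal ≈ 66.38 Gal (4 s.f.).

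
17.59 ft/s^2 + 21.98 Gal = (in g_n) 0.5691. Check: 1 ft/s^2 = 0.3048 m/s^2, so 17.59 ft/s^2 = 17.59 * 0.3048 = 5.361432 m/s^2. 1 Gal = 0.01 m/s^2, so 21.98 Gal = 21.98 * 0.01 = 0.2198 m/s^2. Sum: 5.361432 + 0.2198 = 5.581232 m/s^2. 1 g_n = 9.80665 m/s^2, so 5.581232 m/s^2 = 5.581232 / 9.80665 = 0.56912728 g_n ≈ 0.5691 g_n (4 s.f.).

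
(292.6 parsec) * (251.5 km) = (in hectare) 2.271e+20. Check: 1 parsec = 3.0856776e+16 m, so 292.6 parsec = 292.6 * 3.0856776e+16 = 9.0286926e+18 m. 1 km = 1000 m, so 251.5 km = 251.5 * 1000 = 251500 m. Combine: 9.0286926e+18 m * 251500 m = 2.2707162e+24 m^2. 1 hectare = 10000 m^2, so 2.2707162e+24 m^2 = 2.2707162e+24 / 10000 = 2.2707162e+20 hectare ≈ 2.271e+20 hectare (4 s.f.).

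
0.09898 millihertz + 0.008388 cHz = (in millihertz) 0.1829. Check: 1 millihertz = 0.001 Hz, so 0.09898 millihertz = 0.09898 * 0.001 = 9.898e-05 Hz. 1 cHz = 0.01 Hz, so 0.008388 cHz = 0.008388 * 0.01 = 8.388e-05 Hz. Sum: 9.898e-05 + 8.388e-05 = 0.00018286 Hz. 1 millihertz = 0.001 Hz, so 0.00018286 Hz = 0.00018286 / 0.001 = 0.18286 millihertz ≈ 0.1829 millihertz (4 s.f.).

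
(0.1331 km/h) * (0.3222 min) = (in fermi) 7.147e+14. Check: 1 km/h = 0.27777778 m/s, so 0.1331 km/h = 0.1331 * 0.27777778 = 0.036972222 m/s. 1 min = 60 s, so 0.3222 min = 0.3222 * 60 = 19.332 s. Combine: 0.036972222 m/s * 19.332 s = 0.714747 m. 1 fermi = 1e-15 m, so 0.714747 m = 0.714747 / 1e-15 = 7.14747e+14 fermi ≈ 7.147e+14 fermi (4 s.f.).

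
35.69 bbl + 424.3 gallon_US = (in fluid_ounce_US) 1 bbl = 0.15898729 m^3, so 35.69 bbl = 35.69 * 0.15898729 = 5.6742566 m^3. 1 gallon_US = 0.0037854118 m^3, so 424.3 gallon_US = 424.3 * 0.0037854118 = 1.6061502 m^3. Sum: 5.6742566 + 1.6061502 = 7.2804068 m^3. 1 fluid_ounce_US = 2.957353e-05 m^3, so 7.2804068 m^3 = 7.2804068 / 2.957353e-05 = 246179.84 fluid_ounce_US ≈ 2.462e+05 fluid_ounce_US (4 s.f.). Final answer: 2.462e+05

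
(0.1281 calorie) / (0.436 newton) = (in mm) 1 calorie = 4.184 J, so 0.1281 calorie = 0.1281 * 4.184 = 0.5359704 J. 0.436 newton = 0.436 N. Combine: 0.5359704 J / 0.436 N = 1.2292899 m. 1 mm = 0.001 m, so 1.2292899 m = 1.2292899 / 0.001 = 1229.2899 mm ≈ 1229 mm (4 s.f.). Final answer: 1229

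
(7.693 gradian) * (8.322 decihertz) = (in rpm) 0.9603. Check: 1 gradian = 0.015707963 rad, so 7.693 gradian = 7.693 * 0.015707963 = 0.12084136 rad. 1 decihertz = 0.1 Hz, so 8.322 decihertz = 8.322 * 0.1 = 0.8322 Hz. Combine: 0.12084136 rad * 0.8322 Hz = 0.10056418 rad/s. 1 rpm = 0.10471976 rad/s, so 0.10056418 rad/s = 0.10056418 / 0.10471976 = 0.96031719 rpm ≈ 0.9603 rpm (4 s.f.).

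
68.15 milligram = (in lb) 0.0001502. Check: 1 milligram = 1e-06 kg, so 68.15 milligram = 68.15 * 1e-06 = 6.815e-05 kg. 1 lb = 0.45359237 kg, so 6.815e-05 kg = 6.815e-05 / 0.45359237 = 0.00015024503 lb ≈ 0.0001502 lb (4 s.f.).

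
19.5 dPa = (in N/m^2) 1.95. Check: 1 dPa = 0.1 Pa, so 19.5 dPa = 19.5 * 0.1 = 1.95 Pa. 1.95 Pa = 1.95 N/m^2.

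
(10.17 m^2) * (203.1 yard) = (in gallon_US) 10.17 m^2 is already in m^2. 1 yard = 0.9144 m, so 203.1 yard = 203.1 * 0.9144 = 185.71464 m. Combine: 10.17 m^2 * 185.71464 m = 1888.7179 m^3. 1 gallon_US = 0.0037854118 m^3, so 1888.7179 m^3 = 1888.7179 / 0.0037854118 = 498946.48 gallon_US ≈ 4.989e+05 gallon_US (4 s.f.). Final answer: 4.989e+05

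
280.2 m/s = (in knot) 544.7. Check: 1 knot = 0.51444444 m/s, so 280.2 m/s = 280.2 / 0.51444444 = 544.66523 knot ≈ 544.7 knot (4 s.f.).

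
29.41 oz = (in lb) 1.838. Check: 1 oz = 0.028349523 kg, so 29.41 oz = 29.41 * 0.028349523 = 0.83375948 kg. 1 lb = 0.45359237 kg, so 0.83375948 kg = 0.83375948 / 0.45359237 = 1.838125 lb ≈ 1.838 lb (4 s.f.).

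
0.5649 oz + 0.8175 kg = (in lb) 1.838. Check: 1 oz = 0.028349523 kg, so 0.5649 oz = 0.5649 * 0.028349523 = 0.016014646 kg. 0.8175 kg is already in kg. Sum: 0.016014646 + 0.8175 = 0.83351465 kg. 1 lb = 0.45359237 kg, so 0.83351465 kg = 0.83351465 / 0.45359237 = 1.8375852 lb ≈ 1.838 lb (4 s.f.).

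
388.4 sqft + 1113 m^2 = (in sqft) 1.237e+04. Check: 1 sqft = 0.09290304 m^2, so 388.4 sqft = 388.4 * 0.09290304 = 36.083541 m^2. 1113 m^2 is already in m^2. Sum: 36.083541 + 1113 = 1149.0835 m^2. 1 sqft = 0.09290304 m^2, so 1149.0835 m^2 = 1149.0835 / 0.09290304 = 12368.632 sqft ≈ 1.237e+04 sqft (4 s.f.).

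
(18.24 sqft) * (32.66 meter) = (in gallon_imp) 1.217e+04. Check: 1 sqft = 0.09290304 m^2, so 18.24 sqft = 18.24 * 0.09290304 = 1.6945514 m^2. 32.66 meter = 32.66 m. Combine: 1.6945514 m^2 * 32.66 m = 55.34405 m^3. 1 gallon_imp = 0.00454609 m^3, so 55.34405 m^3 = 55.34405 / 0.00454609 = 12173.989 gallon_imp ≈ 1.217e+04 gallon_imp (4 s.f.).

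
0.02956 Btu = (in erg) 3.119e+08. Check: 1 Btu = 1055.0559 J, so 0.02956 Btu = 0.02956 * 1055.0559 = 31.187451 J. 1 erg = 1e-07 J, so 31.187451 J = 31.187451 / 1e-07 = 3.1187451e+08 erg ≈ 3.119e+08 erg (4 s.f.).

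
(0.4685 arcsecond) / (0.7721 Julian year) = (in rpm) 8.902e-13. Check: 1 arcsecond = 4.8481368e-06 rad, so 0.4685 arcsecond = 0.4685 * 4.8481368e-06 = 2.2713521e-06 rad. 1 Julian year = 31557600 s, so 0.7721 Julian year = 0.7721 * 31557600 = 24365623 s. Combine: 2.2713521e-06 rad / 24365623 s = 9.3219537e-14 rad/s. 1 rpm = 0.10471976 rad/s, so 9.3219537e-14 rad/s = 9.3219537e-14 / 0.10471976 = 8.9018101e-13 rpm ≈ 8.902e-13 rpm (4 s.f.).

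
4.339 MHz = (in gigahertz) 0.004339. Check: 1 MHz = 1000000 Hz, so 4.339 MHz = 4.339 * 1000000 = 4339000 Hz. 1 gigahertz = 1e+09 Hz, so 4339000 Hz = 4339000 / 1e+09 = 0.004339 gigahertz.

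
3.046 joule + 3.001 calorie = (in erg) 1.56e+08. Check: 3.046 joule = 3.046 J. 1 calorie = 4.184 J, so 3.001 calorie = 3.001 * 4.184 = 12.556184 J. Sum: 3.046 + 12.556184 = 15.602184 J. 1 erg = 1e-07 J, so 15.602184 J = 15.602184 / 1e-07 = 1.5602184e+08 erg ≈ 1.56e+08 erg (4 s.f.).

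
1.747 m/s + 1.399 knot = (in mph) 1.747 m/s is already in m/s. 1 knot = 0.51444444 m/s, so 1.399 knot = 1.399 * 0.51444444 = 0.71970778 m/s. Sum: 1.747 + 0.71970778 = 2.4667078 m/s. 1 mph = 0.44704 m/s, so 2.4667078 m/s = 2.4667078 / 0.44704 = 5.5178682 mph ≈ 5.518 mph (4 s.f.). Final answer: 5.518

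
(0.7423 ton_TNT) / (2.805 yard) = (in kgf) 1 ton_TNT = 4.184e+09 J, so 0.7423 ton_TNT = 0.7423 * 4.184e+09 = 3.1057832e+09 J. 1 yard = 0.9144 m, so 2.805 yard = 2.805 * 0.9144 = 2.564892 m. Combine: 3.1057832e+09 J / 2.564892 m = 1.2108826e+09 N. 1 kgf = 9.80665 N, so 1.2108826e+09 N = 1.2108826e+09 / 9.80665 = 1.2347567e+08 kgf ≈ 1.235e+08 kgf (4 s.f.). Final answer: 1.235e+08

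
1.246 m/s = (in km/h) 1 km/h = 0.27777778 m/s, so 1.246 m/s = 1.246 / 0.27777778 = 4.4856 km/h ≈ 4.486 km/h (4 s.f.). Final answer: 4.486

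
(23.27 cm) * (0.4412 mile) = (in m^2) 165.2. Check: 1 cm = 0.01 m, so 23.27 cm = 23.27 * 0.01 = 0.2327 m. 1 mile = 1609.344 m, so 0.4412 mile = 0.4412 * 1609.344 = 710.04257 m. Combine: 0.2327 m * 710.04257 m = 165.22691 m^2. Result: 165.22691 m^2 ≈ 165.2 m^2 (4 s.f.).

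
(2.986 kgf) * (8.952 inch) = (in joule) 1 kgf = 9.80665 N, so 2.986 kgf = 2.986 * 9.80665 = 29.282657 N. 1 inch = 0.0254 m, so 8.952 inch = 8.952 * 0.0254 = 0.2273808 m. Combine: 29.282657 N * 0.2273808 m = 6.658314 J. 6.658314 J = 6.658314 joule ≈ 6.658 joule (4 s.f.). Final answer: 6.658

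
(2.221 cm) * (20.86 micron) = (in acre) 1 cm = 0.01 m, so 2.221 cm = 2.221 * 0.01 = 0.02221 m. 1 micron = 1e-06 m, so 20.86 micron = 20.86 * 1e-06 = 2.086e-05 m. Combine: 0.02221 m * 2.086e-05 m = 4.633006e-07 m^2. 1 acre = 4046.8564 m^2, so 4.633006e-07 m^2 = 4.633006e-07 / 4046.8564 = 1.1448407e-10 acre ≈ 1.145e-10 acre (4 s.f.). Final answer: 1.145e-10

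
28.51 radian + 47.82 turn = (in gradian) 28.51 radian = 28.51 rad. 1 turn = 6.2831853 rad, so 47.82 turn = 47.82 * 6.2831853 = 300.46192 rad. Sum: 28.51 + 300.46192 = 328.97192 rad. 1 gradian = 0.015707963 rad, so 328.97192 rad = 328.97192 / 0.015707963 = 20943.003 gradian ≈ 2.094e+04 gradian (4 s.f.). Final answer: 2.094e+04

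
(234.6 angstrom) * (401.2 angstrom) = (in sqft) 1.013e-14. Check: 1 angstrom = 1e-10 m, so 234.6 angstrom = 234.6 * 1e-10 = 2.346e-08 m. 1 angstrom = 1e-10 m, so 401.2 angstrom = 401.2 * 1e-10 = 4.012e-08 m. Combine: 2.346e-08 m * 4.012e-08 m = 9.412152e-16 m^2. 1 sqft = 0.09290304 m^2, so 9.412152e-16 m^2 = 9.412152e-16 / 0.09290304 = 1.0131156e-14 sqft ≈ 1.013e-14 sqft (4 s.f.).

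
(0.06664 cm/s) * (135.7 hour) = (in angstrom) 3.255e+12. Check: 1 cm/s = 0.01 m/s, so 0.06664 cm/s = 0.06664 * 0.01 = 0.0006664 m/s. 1 hour = 3600 s, so 135.7 hour = 135.7 * 3600 = 488520 s. Combine: 0.0006664 m/s * 488520 s = 325.54973 m. 1 angstrom = 1e-10 m, so 325.54973 m = 325.54973 / 1e-10 = 3.2554973e+12 angstrom ≈ 3.255e+12 angstrom (4 s.f.).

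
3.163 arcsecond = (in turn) 1 arcsecond = 4.8481368e-06 rad, so 3.163 arcsecond = 3.163 * 4.8481368e-06 = 1.5334657e-05 rad. 1 turn = 6.2831853 rad, so 1.5334657e-05 rad = 1.5334657e-05 / 6.2831853 = 2.4405864e-06 turn ≈ 2.441e-06 turn (4 s.f.). Final answer: 2.441e-06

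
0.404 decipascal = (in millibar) 0.000404. Check: 1 decipascal = 0.1 Pa, so 0.404 decipascal = 0.404 * 0.1 = 0.0404 Pa. 1 millibar = 100 Pa, so 0.0404 Pa = 0.0404 / 100 = 0.000404 millibar.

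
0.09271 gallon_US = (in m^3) 1 gallon_US = 0.0037854118 m^3, so 0.09271 gallon_US = 0.09271 * 0.0037854118 = 0.00035094553 m^3. Result: 0.00035094553 m^3 ≈ 0.0003509 m^3 (4 s.f.). Final answer: 0.0003509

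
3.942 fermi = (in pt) 1 fermi = 1e-15 m, so 3.942 fermi = 3.942 * 1e-15 = 3.942e-15 m. 1 pt = 0.00035277778 m, so 3.942e-15 m = 3.942e-15 / 0.00035277778 = 1.1174173e-11 pt ≈ 1.117e-11 pt (4 s.f.). Final answer: 1.117e-11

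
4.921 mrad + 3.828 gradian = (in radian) 0.06505. Check: 1 mrad = 0.001 rad, so 4.921 mrad = 4.921 * 0.001 = 0.004921 rad. 1 gradian = 0.015707963 rad, so 3.828 gradian = 3.828 * 0.015707963 = 0.060130083 rad. Sum: 0.004921 + 0.060130083 = 0.065051083 rad. 0.065051083 rad = 0.065051083 radian ≈ 0.06505 radian (4 s.f.).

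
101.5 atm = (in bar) 1 atm = 101325 Pa, so 101.5 atm = 101.5 * 101325 = 10284488 Pa. 1 bar = 100000 Pa, so 10284488 Pa = 10284488 / 100000 = 102.84488 bar ≈ 102.8 bar (4 s.f.). Final answer: 102.8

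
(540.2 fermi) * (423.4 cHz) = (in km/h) 8.234e-12. Check: 1 fermi = 1e-15 m, so 540.2 fermi = 540.2 * 1e-15 = 5.402e-13 m. 1 cHz = 0.01 Hz, so 423.4 cHz = 423.4 * 0.01 = 4.234 Hz. Combine: 5.402e-13 m * 4.234 Hz = 2.2872068e-12 m/s. 1 km/h = 0.27777778 m/s, so 2.2872068e-12 m/s = 2.2872068e-12 / 0.27777778 = 8.2339445e-12 km/h ≈ 8.234e-12 km/h (4 s.f.).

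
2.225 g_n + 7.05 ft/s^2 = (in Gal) 2397. Check: 1 g_n = 9.80665 m/s^2, so 2.225 g_n = 2.225 * 9.80665 = 21.819796 m/s^2. 1 ft/s^2 = 0.3048 m/s^2, so 7.05 ft/s^2 = 7.05 * 0.3048 = 2.14884 m/s^2. Sum: 21.819796 + 2.14884 = 23.968636 m/s^2. 1 Gal = 0.01 m/s^2, so 23.968636 m/s^2 = 23.968636 / 0.01 = 2396.8636 Gal ≈ 2397 Gal (4 s.f.).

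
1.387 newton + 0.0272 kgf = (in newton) 1.654. Check: 1.387 newton = 1.387 N. 1 kgf = 9.80665 N, so 0.0272 kgf = 0.0272 * 9.80665 = 0.26674088 N. Sum: 1.387 + 0.26674088 = 1.6537409 N. 1.6537409 N = 1.6537409 newton ≈ 1.654 newton (4 s.f.).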